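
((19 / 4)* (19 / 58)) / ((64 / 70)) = 12635 / 7424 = 1.70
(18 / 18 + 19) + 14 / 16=167 / 8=20.88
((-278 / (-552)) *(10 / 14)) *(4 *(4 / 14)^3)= 5560 / 165669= 0.03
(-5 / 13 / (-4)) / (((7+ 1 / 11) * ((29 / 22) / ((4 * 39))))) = 605 / 377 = 1.60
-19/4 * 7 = -133/4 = -33.25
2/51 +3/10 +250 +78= 167453/510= 328.34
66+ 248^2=61570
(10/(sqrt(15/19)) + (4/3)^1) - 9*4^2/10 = -196/15 + 2*sqrt(285)/3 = -1.81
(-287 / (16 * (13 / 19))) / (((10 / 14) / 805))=-6145531 / 208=-29545.82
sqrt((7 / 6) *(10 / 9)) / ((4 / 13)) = 13 *sqrt(105) / 36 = 3.70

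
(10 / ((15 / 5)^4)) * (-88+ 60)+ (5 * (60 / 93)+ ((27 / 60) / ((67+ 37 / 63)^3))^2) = -1382680784901126518667617281 / 5986054225721828217867033600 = -0.23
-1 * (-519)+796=1315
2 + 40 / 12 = 5.33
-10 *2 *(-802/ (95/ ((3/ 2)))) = 4812/ 19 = 253.26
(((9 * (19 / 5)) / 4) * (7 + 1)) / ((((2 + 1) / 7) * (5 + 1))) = 133 / 5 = 26.60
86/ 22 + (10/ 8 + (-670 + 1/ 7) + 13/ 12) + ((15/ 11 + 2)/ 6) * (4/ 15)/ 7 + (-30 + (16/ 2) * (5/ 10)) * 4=-2659711/ 3465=-767.59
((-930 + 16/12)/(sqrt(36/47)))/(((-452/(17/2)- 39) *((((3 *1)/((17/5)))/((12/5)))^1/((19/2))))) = 15297926 *sqrt(47)/352575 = 297.46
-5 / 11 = -0.45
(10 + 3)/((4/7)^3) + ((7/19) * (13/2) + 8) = 97361/1216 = 80.07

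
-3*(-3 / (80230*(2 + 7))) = 1 / 80230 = 0.00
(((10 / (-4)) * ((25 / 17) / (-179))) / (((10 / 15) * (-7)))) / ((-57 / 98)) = 875 / 115634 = 0.01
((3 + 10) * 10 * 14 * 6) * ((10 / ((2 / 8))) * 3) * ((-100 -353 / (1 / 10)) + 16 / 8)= -4754131200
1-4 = -3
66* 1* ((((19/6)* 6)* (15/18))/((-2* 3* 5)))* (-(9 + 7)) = 557.33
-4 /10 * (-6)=12 /5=2.40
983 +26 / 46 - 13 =22323 / 23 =970.57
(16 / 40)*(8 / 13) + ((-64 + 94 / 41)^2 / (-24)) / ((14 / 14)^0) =-103853249 / 655590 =-158.41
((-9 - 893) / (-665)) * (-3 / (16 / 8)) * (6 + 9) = -4059 / 133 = -30.52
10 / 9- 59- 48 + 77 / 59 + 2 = -54472 / 531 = -102.58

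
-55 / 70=-11 / 14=-0.79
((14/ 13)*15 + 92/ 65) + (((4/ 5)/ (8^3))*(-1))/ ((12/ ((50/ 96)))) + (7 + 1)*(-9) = -54.43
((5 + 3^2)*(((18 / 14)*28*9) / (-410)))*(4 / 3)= -14.75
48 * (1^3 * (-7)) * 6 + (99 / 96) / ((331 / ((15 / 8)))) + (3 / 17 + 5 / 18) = -26130684841 / 12964608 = -2015.54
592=592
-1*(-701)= 701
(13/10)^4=28561/10000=2.86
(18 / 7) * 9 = 162 / 7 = 23.14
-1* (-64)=64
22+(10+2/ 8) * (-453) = -18485/ 4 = -4621.25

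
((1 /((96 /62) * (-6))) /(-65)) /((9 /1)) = 31 /168480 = 0.00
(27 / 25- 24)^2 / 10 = 328329 / 6250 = 52.53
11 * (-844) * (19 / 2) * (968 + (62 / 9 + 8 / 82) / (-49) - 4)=-1537071174188 / 18081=-85010296.68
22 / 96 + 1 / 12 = 5 / 16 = 0.31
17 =17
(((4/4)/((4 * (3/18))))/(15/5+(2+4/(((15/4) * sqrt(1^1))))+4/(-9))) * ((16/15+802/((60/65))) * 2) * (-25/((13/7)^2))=-287719425/85514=-3364.59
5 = 5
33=33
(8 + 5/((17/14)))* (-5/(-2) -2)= 103/17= 6.06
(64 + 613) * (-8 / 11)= -492.36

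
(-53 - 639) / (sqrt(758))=-346 * sqrt(758) / 379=-25.13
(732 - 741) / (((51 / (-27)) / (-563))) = -45603 / 17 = -2682.53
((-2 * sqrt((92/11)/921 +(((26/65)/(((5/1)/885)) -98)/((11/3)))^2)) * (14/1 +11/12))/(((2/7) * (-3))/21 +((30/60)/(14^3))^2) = 5391147776 * sqrt(35306222781)/186812246115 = 5422.52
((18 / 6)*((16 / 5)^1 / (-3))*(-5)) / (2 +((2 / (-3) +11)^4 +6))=1296 / 924169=0.00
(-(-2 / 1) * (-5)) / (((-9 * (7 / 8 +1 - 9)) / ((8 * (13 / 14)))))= -4160 / 3591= -1.16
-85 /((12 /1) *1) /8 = -85 /96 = -0.89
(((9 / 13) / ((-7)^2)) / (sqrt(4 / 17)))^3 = 12393 * sqrt(17) / 2067798824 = 0.00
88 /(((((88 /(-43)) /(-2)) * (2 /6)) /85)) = 21930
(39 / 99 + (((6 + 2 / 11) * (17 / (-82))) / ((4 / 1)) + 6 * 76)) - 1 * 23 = 1171897 / 2706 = 433.07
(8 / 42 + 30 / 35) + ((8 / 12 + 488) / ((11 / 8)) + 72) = 428.44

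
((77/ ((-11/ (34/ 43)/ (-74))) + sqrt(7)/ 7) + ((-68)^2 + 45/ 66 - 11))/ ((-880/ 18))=-42768063/ 416240 - 9* sqrt(7)/ 3080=-102.76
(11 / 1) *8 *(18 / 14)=792 / 7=113.14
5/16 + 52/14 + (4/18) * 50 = 15259/1008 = 15.14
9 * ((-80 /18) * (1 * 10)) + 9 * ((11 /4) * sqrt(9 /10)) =-400 + 297 * sqrt(10) /40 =-376.52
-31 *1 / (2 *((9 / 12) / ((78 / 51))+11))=-1.35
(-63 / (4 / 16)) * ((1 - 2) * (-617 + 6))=-153972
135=135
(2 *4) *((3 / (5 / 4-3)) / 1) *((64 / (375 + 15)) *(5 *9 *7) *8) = -5671.38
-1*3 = -3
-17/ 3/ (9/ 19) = -323/ 27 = -11.96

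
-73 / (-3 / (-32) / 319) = -745184 / 3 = -248394.67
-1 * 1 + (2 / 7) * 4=1 / 7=0.14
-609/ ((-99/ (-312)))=-21112/ 11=-1919.27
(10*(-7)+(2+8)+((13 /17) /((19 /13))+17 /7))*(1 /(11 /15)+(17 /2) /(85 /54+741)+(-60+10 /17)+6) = 4575458628884 /1541285263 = 2968.60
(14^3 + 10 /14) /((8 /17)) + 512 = 355293 /56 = 6344.52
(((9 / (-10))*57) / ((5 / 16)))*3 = -12312 / 25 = -492.48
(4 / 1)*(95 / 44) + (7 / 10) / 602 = 81711 / 9460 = 8.64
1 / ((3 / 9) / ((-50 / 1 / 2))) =-75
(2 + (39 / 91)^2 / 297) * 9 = 9705 / 539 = 18.01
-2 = -2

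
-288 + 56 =-232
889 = 889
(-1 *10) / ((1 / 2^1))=-20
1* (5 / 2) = 5 / 2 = 2.50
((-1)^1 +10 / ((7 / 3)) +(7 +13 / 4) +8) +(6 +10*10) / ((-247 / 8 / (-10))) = 386381 / 6916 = 55.87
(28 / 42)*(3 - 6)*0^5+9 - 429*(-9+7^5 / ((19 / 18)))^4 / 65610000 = -874330959064896285 / 2085136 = -419316034572.76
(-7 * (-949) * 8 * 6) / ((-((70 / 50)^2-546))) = 1138800 / 1943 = 586.10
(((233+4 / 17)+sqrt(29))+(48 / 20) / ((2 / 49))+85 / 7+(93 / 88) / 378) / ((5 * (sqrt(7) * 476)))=sqrt(7) * (942480 * sqrt(29)+286684459) / 15701716800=0.05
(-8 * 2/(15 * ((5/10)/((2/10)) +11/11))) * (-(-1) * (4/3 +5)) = -608/315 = -1.93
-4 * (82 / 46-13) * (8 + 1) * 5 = 46440 / 23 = 2019.13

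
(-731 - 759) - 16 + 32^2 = -482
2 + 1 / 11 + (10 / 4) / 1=101 / 22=4.59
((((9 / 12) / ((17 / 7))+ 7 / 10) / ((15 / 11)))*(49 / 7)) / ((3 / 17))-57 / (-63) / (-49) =9053273 / 308700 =29.33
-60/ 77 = -0.78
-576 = -576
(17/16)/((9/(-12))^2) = 17/9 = 1.89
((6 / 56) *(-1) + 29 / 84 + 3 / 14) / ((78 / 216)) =114 / 91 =1.25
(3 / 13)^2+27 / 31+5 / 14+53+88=10435769 / 73346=142.28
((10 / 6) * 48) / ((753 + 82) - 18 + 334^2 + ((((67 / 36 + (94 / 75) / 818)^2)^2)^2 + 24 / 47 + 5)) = 1267401989438540154207913124901600000000000000000 / 1782654768352858951822018111425825231475261656625007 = 0.00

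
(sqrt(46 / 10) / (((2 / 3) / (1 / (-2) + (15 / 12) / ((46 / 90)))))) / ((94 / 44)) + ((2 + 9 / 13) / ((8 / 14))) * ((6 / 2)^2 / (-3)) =-735 / 52 + 5907 * sqrt(115) / 21620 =-11.20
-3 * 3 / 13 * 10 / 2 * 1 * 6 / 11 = -270 / 143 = -1.89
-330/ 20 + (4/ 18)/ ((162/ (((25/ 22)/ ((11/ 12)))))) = -970199/ 58806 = -16.50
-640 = -640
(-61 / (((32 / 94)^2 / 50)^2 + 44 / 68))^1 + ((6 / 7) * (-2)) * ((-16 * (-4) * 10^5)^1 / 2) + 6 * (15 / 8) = -5485797.31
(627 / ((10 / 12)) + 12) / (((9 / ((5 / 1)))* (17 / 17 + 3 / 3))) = 212.33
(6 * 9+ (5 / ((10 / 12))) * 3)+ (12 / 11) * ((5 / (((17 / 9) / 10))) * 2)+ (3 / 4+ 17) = 110333 / 748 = 147.50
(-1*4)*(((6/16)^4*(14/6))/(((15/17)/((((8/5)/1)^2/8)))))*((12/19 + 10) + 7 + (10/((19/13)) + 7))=-2.11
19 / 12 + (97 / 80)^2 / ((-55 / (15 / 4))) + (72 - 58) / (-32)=883319 / 844800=1.05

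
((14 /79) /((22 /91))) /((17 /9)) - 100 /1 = -1471567 /14773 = -99.61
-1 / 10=-0.10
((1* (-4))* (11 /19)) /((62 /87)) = -1914 /589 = -3.25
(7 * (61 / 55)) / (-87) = -427 / 4785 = -0.09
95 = 95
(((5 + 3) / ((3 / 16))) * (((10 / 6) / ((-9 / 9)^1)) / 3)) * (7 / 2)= -2240 / 27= -82.96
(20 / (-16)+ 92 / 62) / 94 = 0.00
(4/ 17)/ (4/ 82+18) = 41/ 3145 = 0.01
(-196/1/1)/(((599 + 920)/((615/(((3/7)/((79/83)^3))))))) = -159.66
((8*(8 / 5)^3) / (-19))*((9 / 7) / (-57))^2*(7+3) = -73728 / 8402275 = -0.01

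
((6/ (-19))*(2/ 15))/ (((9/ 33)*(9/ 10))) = -88/ 513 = -0.17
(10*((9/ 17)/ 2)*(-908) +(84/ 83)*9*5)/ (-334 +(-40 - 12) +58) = 415890/ 57851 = 7.19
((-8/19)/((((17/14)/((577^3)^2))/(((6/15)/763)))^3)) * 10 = -51459385221103352384491929621646673563243789586400256/3022176801575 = -17027258363668671026034540000000000000000.00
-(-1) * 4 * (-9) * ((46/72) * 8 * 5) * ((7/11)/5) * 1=-1288/11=-117.09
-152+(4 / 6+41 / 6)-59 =-407 / 2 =-203.50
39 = 39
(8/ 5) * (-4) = -32/ 5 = -6.40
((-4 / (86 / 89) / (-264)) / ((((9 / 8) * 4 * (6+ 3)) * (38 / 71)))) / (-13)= -6319 / 113559732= -0.00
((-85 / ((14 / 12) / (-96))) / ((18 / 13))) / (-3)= -35360 / 21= -1683.81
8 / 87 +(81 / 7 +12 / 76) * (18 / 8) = 306434 / 11571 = 26.48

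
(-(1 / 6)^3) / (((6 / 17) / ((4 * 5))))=-85 / 324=-0.26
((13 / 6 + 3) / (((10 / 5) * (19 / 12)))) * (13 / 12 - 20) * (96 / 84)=-14074 / 399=-35.27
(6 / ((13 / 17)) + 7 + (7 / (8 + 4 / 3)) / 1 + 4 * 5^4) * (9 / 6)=392433 / 104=3773.39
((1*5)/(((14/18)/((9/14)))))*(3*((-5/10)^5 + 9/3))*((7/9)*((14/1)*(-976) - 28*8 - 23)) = -178408575/448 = -398233.43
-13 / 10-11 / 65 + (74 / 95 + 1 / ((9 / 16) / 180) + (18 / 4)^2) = 339.56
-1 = -1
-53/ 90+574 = 51607/ 90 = 573.41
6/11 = 0.55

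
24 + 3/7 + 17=290/7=41.43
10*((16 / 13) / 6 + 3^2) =3590 / 39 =92.05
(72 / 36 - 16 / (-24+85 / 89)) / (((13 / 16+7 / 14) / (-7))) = -14.37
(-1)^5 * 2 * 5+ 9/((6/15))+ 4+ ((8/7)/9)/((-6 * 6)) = 18707/1134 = 16.50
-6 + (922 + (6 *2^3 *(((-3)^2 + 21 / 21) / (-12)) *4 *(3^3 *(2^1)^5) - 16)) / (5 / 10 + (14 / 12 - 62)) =2270.25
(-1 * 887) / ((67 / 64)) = -847.28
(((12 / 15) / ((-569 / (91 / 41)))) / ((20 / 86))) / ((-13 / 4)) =2408 / 583225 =0.00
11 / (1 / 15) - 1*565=-400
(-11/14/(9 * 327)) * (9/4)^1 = -11/18312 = -0.00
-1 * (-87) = 87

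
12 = 12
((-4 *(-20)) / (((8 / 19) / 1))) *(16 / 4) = 760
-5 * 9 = -45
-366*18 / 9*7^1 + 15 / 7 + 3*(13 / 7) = -5116.29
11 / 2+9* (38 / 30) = 169 / 10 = 16.90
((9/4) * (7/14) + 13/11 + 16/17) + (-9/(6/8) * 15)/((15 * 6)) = 1867/1496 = 1.25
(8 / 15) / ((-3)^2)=8 / 135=0.06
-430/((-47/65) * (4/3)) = 41925/94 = 446.01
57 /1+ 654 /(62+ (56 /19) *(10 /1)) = 64.15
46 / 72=0.64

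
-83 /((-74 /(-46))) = -1909 /37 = -51.59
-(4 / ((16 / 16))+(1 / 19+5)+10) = -362 / 19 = -19.05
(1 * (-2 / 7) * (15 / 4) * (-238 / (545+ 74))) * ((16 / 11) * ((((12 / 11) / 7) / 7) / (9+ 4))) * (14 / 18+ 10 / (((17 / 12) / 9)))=3148480 / 47710663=0.07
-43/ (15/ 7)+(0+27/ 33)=-3176/ 165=-19.25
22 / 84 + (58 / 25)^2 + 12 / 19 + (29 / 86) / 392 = 7538306701 / 1200990000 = 6.28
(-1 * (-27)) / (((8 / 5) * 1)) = 135 / 8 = 16.88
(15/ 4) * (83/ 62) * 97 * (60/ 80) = 362295/ 992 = 365.22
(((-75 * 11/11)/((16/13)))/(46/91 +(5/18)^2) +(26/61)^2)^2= 712641802867209220681/65378519550679696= 10900.24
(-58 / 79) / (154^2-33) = -58 / 1870957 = -0.00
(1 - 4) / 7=-3 / 7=-0.43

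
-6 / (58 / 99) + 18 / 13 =-3339 / 377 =-8.86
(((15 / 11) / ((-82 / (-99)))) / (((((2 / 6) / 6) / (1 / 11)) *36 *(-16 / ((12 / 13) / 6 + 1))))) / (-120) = 135 / 3001856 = 0.00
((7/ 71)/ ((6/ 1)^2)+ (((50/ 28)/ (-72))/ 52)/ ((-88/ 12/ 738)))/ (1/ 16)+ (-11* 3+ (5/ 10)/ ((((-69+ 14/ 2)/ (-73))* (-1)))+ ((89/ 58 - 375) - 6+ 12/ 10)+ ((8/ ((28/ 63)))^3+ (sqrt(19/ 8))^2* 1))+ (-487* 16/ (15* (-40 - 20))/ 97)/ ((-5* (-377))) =100835010553665781/ 18592813239000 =5423.33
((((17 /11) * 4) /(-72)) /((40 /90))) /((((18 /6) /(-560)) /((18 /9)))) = 2380 /33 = 72.12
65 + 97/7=552/7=78.86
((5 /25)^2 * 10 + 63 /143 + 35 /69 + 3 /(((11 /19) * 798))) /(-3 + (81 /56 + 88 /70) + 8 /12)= 3741604 /1022879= 3.66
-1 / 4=-0.25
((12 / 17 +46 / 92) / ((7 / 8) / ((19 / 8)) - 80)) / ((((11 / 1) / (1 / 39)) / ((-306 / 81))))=779 / 5841693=0.00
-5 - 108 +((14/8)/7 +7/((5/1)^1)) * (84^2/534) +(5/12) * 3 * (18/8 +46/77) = -48046931/548240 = -87.64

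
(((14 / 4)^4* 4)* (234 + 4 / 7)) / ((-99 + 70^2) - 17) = 29.43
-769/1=-769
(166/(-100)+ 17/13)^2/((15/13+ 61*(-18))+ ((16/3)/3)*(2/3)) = -1415907/12498752500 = -0.00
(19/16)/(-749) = -19/11984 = -0.00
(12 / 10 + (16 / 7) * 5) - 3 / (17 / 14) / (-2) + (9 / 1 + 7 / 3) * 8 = 186587 / 1785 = 104.53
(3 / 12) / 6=1 / 24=0.04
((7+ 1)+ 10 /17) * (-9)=-1314 /17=-77.29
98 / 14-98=-91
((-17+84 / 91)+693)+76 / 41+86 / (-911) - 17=321288459 / 485563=661.68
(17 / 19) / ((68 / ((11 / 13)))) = 0.01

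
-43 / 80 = -0.54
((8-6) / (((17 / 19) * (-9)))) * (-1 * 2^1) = 76 / 153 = 0.50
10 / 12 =5 / 6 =0.83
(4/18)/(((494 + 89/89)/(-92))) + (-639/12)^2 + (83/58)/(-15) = 5861165371/2067120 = 2835.43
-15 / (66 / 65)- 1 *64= -1733 / 22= -78.77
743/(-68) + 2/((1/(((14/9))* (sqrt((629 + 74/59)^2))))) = 1949.86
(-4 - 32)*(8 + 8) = -576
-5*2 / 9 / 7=-10 / 63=-0.16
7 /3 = 2.33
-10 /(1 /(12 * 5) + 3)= -600 /181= -3.31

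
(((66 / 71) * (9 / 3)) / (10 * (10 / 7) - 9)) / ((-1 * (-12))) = 231 / 5254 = 0.04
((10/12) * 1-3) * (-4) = 26/3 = 8.67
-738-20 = -758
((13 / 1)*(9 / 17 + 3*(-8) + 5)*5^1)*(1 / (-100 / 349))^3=86759948509 / 1700000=51035.26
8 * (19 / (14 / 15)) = 1140 / 7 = 162.86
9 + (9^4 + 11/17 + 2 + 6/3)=111769/17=6574.65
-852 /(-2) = 426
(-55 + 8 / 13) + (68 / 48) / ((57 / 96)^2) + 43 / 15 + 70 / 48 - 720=-431403733 / 563160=-766.04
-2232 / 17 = -131.29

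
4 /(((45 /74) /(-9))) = -296 /5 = -59.20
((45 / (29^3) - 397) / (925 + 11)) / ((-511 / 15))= 0.01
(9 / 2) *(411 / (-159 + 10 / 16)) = -14796 / 1267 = -11.68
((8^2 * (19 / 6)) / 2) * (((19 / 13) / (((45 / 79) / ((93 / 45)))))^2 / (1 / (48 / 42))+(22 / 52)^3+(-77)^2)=12698245611929726 / 21021170625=604069.39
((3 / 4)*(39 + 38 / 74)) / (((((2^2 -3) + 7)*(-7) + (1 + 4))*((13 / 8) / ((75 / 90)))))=-430 / 1443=-0.30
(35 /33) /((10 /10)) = 35 /33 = 1.06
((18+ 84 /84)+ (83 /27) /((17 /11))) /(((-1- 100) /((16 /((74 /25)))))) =-1926800 /1715283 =-1.12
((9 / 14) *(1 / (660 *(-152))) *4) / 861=-1 / 33590480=-0.00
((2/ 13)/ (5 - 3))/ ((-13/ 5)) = -5/ 169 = -0.03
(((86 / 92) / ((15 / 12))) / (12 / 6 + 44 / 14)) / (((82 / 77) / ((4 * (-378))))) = -206.45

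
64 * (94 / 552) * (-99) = -24816 / 23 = -1078.96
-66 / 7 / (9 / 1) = -22 / 21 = -1.05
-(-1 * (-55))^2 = -3025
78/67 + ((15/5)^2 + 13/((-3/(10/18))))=14032/1809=7.76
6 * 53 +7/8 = 2551/8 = 318.88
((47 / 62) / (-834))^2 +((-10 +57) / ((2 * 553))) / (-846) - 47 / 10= -3860739771783 / 821425359440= -4.70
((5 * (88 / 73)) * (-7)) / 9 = -4.69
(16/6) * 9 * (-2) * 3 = -144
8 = 8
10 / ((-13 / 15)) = -150 / 13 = -11.54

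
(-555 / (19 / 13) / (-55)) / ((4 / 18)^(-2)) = 0.34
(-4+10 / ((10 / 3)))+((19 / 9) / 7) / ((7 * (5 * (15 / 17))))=-32752 / 33075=-0.99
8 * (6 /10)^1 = 24 /5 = 4.80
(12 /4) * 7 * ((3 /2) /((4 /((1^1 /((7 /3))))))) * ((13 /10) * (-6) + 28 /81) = -25.16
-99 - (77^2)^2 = -35153140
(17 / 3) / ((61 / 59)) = 1003 / 183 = 5.48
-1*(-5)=5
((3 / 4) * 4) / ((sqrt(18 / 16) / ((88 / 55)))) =4.53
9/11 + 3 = 42/11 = 3.82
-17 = -17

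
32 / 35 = 0.91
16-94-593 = -671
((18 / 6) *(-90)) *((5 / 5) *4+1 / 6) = -1125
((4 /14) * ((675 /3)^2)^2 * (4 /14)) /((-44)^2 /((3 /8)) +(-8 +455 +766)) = 30754687500 /937223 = 32814.70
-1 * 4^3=-64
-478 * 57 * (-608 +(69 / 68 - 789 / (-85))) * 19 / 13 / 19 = 2768452437 / 2210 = 1252693.41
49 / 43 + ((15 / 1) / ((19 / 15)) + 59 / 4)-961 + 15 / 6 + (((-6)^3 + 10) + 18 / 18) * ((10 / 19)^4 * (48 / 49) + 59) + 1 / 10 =-71618037843311 / 5491726940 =-13041.08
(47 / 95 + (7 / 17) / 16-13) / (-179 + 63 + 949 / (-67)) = 21605557 / 225350640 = 0.10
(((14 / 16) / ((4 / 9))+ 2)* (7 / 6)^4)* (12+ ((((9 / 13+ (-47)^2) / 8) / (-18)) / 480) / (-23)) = 37815717973061 / 428548423680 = 88.24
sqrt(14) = 3.74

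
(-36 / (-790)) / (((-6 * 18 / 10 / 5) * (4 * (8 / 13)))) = -65 / 7584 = -0.01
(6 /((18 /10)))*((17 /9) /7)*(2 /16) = 0.11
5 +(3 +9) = 17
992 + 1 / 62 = 992.02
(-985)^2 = 970225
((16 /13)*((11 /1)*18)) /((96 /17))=561 /13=43.15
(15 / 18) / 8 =5 / 48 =0.10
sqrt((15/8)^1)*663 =907.85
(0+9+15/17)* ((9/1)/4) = 378/17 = 22.24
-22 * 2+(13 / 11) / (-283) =-136985 / 3113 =-44.00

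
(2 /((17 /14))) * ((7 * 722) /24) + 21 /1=18760 /51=367.84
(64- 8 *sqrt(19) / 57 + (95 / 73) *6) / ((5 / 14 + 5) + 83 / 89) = 6531532 / 572101- 9968 *sqrt(19) / 446709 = 11.32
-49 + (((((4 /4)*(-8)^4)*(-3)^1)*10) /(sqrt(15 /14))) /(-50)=2325.27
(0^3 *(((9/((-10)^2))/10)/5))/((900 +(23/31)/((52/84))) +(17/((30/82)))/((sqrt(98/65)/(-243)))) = 0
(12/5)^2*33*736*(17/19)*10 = 118914048/95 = 1251726.82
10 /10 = 1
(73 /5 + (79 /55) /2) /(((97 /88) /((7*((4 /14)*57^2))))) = 90302.10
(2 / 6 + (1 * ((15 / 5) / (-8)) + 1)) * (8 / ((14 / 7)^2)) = 23 / 12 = 1.92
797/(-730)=-797/730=-1.09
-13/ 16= -0.81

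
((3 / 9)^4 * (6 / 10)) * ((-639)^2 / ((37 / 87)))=1315701 / 185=7111.90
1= 1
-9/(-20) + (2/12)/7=199/420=0.47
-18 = -18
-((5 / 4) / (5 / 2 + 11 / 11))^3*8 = -125 / 343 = -0.36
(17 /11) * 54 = 918 /11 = 83.45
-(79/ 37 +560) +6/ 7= -145371/ 259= -561.28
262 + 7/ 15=3937/ 15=262.47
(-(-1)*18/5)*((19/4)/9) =19/10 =1.90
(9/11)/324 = 1/396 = 0.00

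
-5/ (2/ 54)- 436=-571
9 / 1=9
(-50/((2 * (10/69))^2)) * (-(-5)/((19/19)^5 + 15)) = -185.98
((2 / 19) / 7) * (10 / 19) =20 / 2527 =0.01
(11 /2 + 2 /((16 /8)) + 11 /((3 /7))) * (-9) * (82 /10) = -23739 /10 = -2373.90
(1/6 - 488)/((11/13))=-38051/66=-576.53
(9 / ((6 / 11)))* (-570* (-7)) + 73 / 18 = 1185103 / 18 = 65839.06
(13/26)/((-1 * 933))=-1/1866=-0.00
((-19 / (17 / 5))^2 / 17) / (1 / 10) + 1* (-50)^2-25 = 12249925 / 4913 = 2493.37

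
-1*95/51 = -95/51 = -1.86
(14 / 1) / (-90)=-7 / 45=-0.16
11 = 11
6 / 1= 6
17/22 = 0.77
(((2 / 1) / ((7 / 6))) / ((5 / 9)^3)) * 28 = 34992 / 125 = 279.94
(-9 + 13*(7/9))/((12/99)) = 55/6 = 9.17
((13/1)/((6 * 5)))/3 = 13/90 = 0.14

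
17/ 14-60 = -823/ 14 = -58.79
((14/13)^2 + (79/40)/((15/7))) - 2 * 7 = -1208543/101400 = -11.92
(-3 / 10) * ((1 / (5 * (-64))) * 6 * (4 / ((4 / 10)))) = 9 / 160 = 0.06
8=8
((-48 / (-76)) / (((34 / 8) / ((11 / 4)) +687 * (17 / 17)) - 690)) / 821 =-33 / 62396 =-0.00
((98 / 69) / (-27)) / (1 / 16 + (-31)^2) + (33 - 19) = 401061346 / 28647351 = 14.00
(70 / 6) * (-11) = -128.33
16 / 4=4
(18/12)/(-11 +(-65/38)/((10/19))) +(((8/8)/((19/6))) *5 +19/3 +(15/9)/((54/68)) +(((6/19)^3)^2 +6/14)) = 275695507820/26675014527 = 10.34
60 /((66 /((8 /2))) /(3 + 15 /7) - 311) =-1440 /7387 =-0.19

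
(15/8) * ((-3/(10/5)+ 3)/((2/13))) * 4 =585/8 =73.12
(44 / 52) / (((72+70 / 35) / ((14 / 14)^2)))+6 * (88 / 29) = 508255 / 27898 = 18.22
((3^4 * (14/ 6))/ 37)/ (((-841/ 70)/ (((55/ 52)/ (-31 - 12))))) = 363825/ 34788806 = 0.01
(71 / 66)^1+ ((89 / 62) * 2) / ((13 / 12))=99101 / 26598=3.73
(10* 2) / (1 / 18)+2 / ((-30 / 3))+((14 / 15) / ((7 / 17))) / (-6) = 16174 / 45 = 359.42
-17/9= -1.89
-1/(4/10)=-5/2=-2.50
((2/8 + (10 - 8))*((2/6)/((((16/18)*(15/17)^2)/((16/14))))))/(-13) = -867/9100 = -0.10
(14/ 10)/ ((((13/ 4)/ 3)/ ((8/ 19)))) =0.54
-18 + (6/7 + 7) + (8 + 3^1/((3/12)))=69/7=9.86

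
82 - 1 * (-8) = 90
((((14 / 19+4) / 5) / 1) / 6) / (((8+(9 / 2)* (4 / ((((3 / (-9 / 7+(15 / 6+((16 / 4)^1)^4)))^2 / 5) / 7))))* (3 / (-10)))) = -140 / 1231886223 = -0.00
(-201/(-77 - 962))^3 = 8120601/1121622319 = 0.01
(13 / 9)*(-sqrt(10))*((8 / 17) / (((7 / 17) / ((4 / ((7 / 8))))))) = -3328*sqrt(10) / 441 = -23.86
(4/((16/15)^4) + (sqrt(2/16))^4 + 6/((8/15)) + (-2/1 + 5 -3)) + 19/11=2898507/180224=16.08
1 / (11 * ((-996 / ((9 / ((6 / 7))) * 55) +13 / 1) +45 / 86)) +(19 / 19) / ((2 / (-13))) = -5072443 / 781302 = -6.49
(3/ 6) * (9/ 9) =1/ 2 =0.50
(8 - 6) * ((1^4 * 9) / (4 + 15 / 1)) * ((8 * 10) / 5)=288 / 19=15.16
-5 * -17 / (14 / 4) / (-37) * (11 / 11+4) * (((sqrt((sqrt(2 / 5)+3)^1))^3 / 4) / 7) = -17 * sqrt(5) * (sqrt(10)+15)^(3 / 2) / 3626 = -0.81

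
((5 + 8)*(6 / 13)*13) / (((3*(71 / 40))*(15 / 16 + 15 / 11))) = 36608 / 5751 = 6.37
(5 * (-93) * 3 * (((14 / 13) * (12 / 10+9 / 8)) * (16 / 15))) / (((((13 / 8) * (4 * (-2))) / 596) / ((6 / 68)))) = 216501768 / 14365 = 15071.48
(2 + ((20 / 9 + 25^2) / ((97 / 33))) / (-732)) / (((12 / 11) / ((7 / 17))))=28022533 / 43454448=0.64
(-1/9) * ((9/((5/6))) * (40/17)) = -48/17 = -2.82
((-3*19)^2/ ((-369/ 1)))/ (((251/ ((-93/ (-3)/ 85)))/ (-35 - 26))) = 682651/ 874735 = 0.78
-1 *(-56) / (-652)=-14 / 163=-0.09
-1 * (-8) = 8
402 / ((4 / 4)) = 402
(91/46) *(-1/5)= -91/230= -0.40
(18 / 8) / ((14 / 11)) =99 / 56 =1.77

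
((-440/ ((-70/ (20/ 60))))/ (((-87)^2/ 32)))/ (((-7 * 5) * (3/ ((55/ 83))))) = -15488/ 277048107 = -0.00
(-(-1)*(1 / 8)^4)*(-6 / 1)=-3 / 2048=-0.00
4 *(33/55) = 12/5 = 2.40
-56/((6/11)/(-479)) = 147532/3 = 49177.33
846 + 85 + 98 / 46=21462 / 23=933.13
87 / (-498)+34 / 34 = 137 / 166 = 0.83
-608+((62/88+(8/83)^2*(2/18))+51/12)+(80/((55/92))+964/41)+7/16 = -445.28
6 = 6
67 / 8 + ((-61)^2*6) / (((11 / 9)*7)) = 1612631 / 616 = 2617.91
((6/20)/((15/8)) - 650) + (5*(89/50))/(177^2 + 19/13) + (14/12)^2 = -118855233823/183283200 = -648.48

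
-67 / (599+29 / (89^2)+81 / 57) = -10083433 / 90363319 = -0.11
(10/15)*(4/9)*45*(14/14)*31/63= 1240/189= 6.56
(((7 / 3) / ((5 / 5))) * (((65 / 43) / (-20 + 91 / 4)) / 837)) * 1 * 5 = 0.01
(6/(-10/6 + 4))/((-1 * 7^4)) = -18/16807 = -0.00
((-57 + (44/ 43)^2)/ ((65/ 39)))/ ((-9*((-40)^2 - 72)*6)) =103457/ 254274480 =0.00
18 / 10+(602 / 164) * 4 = 3379 / 205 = 16.48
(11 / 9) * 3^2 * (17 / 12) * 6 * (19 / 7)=3553 / 14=253.79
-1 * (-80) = 80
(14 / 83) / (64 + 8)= 7 / 2988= 0.00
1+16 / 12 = 7 / 3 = 2.33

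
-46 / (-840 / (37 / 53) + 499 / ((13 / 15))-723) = 11063 / 324789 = 0.03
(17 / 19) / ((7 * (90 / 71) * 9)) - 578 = -62266733 / 107730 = -577.99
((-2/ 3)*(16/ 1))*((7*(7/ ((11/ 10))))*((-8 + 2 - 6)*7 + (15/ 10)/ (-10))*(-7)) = -279888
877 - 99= 778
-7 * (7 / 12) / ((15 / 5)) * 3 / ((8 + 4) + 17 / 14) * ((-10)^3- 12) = 173558 / 555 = 312.72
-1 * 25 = -25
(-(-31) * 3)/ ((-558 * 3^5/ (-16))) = 0.01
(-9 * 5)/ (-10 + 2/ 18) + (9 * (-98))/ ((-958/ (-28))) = -904977/ 42631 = -21.23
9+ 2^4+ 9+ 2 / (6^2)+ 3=667 / 18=37.06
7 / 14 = 1 / 2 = 0.50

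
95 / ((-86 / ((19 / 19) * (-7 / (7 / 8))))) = 380 / 43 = 8.84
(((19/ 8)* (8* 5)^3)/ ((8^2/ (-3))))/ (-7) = 7125/ 7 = 1017.86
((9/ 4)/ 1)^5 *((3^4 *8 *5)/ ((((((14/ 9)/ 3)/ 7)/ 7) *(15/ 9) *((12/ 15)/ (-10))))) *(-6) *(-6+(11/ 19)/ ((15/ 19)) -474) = -97480806339735/ 256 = -380784399764.59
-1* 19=-19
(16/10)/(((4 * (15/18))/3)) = 36/25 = 1.44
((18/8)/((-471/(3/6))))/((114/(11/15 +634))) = -9521/715920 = -0.01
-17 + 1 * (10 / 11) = -177 / 11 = -16.09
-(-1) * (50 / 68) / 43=25 / 1462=0.02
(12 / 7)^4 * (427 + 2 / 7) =62021376 / 16807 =3690.21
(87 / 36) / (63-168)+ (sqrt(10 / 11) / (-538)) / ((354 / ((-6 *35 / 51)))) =-29 / 1260+ 35 *sqrt(110) / 17807262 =-0.02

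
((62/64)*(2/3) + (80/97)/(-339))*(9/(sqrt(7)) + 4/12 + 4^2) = 1015533*sqrt(7)/1227632 + 5529013/526128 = 12.70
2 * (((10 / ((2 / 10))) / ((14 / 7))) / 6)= 25 / 3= 8.33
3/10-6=-57/10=-5.70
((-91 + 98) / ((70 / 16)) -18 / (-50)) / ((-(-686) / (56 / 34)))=2 / 425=0.00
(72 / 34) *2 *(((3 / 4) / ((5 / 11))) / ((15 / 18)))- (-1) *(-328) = -135836 / 425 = -319.61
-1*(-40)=40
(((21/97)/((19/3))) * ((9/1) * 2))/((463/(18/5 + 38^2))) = 8207892/4266545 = 1.92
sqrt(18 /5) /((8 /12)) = 9 * sqrt(10) /10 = 2.85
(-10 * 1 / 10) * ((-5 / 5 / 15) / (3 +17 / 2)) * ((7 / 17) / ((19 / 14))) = 196 / 111435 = 0.00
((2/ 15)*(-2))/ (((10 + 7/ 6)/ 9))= -72/ 335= -0.21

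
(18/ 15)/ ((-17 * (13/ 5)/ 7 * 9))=-14/ 663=-0.02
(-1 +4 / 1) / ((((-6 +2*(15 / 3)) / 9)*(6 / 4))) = 9 / 2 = 4.50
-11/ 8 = -1.38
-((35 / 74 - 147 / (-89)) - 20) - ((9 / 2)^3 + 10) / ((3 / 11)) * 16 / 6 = -57549271 / 59274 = -970.90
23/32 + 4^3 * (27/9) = 6167/32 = 192.72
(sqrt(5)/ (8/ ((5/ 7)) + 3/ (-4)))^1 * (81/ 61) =1620 * sqrt(5)/ 12749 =0.28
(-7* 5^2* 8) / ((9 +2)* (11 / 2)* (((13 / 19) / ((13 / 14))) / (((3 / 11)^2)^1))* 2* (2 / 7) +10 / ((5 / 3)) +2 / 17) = -1017450 / 253343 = -4.02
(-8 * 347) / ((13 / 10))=-27760 / 13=-2135.38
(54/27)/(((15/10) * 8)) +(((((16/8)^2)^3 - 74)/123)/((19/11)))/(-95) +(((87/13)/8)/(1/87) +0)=336858247/4617912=72.95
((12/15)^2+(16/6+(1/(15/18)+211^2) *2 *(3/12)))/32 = 3339661/4800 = 695.76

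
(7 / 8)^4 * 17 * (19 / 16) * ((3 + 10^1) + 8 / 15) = 157431169 / 983040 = 160.15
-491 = -491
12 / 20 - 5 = -22 / 5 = -4.40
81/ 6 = 13.50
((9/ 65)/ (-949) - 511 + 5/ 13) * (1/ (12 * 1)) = -31497319/ 740220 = -42.55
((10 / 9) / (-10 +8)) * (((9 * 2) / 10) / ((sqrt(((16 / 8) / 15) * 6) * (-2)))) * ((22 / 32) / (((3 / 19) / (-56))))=-136.31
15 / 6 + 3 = 11 / 2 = 5.50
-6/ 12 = -1/ 2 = -0.50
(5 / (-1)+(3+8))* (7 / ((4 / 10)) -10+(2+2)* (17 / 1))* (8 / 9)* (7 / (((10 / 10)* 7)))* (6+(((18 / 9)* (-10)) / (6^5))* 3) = 2412.89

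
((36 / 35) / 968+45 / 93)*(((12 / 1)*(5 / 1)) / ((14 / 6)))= 2291922 / 183799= 12.47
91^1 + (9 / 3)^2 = 100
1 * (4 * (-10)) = -40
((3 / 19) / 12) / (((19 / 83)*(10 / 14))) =581 / 7220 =0.08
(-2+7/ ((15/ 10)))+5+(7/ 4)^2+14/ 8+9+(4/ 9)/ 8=3101/ 144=21.53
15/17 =0.88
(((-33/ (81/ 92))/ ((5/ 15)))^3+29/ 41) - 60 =-42495555047/ 29889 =-1421779.08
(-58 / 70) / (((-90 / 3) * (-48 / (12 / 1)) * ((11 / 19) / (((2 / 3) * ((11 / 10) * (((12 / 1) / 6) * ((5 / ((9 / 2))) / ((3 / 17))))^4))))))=-7363211360 / 33480783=-219.92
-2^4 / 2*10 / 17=-80 / 17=-4.71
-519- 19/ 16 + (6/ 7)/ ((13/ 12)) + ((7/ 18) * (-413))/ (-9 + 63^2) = -210582296/ 405405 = -519.44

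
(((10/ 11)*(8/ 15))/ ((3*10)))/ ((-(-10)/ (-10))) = -8/ 495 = -0.02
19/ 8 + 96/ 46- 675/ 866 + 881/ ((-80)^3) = 18768378121/ 5099008000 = 3.68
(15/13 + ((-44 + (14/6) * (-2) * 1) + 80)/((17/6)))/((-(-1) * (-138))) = -2699/30498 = -0.09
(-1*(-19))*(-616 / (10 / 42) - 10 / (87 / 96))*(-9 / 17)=64423224 / 2465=26135.18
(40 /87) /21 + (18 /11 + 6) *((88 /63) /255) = 9896 /155295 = 0.06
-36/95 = -0.38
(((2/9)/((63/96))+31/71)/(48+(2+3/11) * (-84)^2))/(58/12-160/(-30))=0.00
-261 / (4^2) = -261 / 16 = -16.31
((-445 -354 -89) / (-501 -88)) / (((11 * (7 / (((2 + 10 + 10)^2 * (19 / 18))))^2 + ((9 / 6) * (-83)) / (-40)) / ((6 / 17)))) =3593061120 / 21031101251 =0.17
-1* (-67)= 67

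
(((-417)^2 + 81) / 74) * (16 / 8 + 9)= 956835 / 37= 25860.41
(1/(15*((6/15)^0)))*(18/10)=0.12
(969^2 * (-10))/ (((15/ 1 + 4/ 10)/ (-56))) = 375584400/ 11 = 34144036.36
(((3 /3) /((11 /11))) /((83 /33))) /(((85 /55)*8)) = 363 /11288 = 0.03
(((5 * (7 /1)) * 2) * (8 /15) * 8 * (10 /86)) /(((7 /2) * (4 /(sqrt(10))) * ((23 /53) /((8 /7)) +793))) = 135680 * sqrt(10) /43394697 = 0.01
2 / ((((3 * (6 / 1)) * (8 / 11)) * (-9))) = -11 / 648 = -0.02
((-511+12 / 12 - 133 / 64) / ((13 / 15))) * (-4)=37815 / 16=2363.44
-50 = -50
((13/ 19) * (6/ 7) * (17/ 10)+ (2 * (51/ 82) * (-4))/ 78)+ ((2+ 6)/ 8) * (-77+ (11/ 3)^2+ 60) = -8365319/ 3190005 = -2.62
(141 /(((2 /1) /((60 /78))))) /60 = 47 /52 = 0.90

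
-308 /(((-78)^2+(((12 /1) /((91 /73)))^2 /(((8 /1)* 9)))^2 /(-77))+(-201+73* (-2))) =-1626323775076 /30292806853825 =-0.05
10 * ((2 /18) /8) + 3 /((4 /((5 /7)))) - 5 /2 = -115 /63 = -1.83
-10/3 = -3.33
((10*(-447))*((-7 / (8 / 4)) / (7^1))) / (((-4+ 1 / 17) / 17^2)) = -10980555 / 67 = -163888.88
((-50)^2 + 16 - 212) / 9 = 256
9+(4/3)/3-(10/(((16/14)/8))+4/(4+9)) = -7121/117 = -60.86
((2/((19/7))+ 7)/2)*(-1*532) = -2058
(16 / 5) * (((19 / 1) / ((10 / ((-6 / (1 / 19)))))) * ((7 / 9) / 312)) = -5054 / 2925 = -1.73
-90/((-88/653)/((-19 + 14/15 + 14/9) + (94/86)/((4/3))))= -7209773/688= -10479.32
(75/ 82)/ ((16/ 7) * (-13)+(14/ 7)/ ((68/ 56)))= -1785/ 54776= -0.03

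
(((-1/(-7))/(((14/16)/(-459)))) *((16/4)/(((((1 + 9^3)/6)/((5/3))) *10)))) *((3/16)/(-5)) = 1377/89425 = 0.02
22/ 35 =0.63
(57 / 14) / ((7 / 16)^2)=7296 / 343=21.27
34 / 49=0.69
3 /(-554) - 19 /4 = -4.76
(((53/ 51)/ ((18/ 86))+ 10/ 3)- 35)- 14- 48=-40714/ 459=-88.70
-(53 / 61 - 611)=37218 / 61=610.13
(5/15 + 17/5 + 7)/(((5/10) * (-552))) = -7/180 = -0.04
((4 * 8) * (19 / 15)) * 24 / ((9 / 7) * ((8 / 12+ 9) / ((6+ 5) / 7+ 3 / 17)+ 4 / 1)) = 79.39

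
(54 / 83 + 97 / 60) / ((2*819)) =1613 / 1165320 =0.00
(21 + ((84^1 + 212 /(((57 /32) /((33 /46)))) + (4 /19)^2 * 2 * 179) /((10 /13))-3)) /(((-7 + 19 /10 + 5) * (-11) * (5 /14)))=300862128 /456665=658.82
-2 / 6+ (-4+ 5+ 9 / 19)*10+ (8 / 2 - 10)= 479 / 57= 8.40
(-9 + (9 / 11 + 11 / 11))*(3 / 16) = -1.35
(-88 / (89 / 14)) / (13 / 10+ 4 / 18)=-110880 / 12193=-9.09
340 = 340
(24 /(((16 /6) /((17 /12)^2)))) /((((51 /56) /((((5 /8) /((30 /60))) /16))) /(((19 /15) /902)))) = 2261 /1039104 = 0.00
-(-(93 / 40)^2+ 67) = -98551 / 1600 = -61.59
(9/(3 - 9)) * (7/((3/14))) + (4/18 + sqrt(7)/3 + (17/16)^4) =-28018615/589824 + sqrt(7)/3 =-46.62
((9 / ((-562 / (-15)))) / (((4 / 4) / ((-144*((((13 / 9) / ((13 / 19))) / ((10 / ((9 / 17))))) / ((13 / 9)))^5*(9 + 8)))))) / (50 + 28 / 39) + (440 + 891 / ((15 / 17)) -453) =3304073698800731314621 / 3314680783897145000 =996.80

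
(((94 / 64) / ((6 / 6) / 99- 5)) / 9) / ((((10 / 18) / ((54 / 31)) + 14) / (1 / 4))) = -125631 / 220015744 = -0.00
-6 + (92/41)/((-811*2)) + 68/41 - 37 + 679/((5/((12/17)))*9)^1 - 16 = -395900569/8479005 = -46.69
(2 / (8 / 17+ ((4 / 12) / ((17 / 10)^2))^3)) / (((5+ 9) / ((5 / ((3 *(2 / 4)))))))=1086190605 / 1076911892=1.01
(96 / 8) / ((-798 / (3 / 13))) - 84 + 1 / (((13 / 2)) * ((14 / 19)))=-83.79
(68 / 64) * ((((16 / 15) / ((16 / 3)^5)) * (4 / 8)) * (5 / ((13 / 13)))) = 1377 / 2097152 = 0.00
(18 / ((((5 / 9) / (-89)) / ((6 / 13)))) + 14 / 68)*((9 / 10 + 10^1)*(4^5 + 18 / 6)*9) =-227910376683 / 1700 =-134064927.46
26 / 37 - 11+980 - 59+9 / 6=67503 / 74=912.20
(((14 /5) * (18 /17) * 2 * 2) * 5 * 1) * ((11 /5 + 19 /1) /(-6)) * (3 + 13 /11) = -819168 /935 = -876.12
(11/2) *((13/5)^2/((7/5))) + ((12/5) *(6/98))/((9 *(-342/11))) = 2225179/83790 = 26.56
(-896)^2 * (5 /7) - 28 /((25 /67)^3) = 8951578636 /15625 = 572901.03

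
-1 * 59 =-59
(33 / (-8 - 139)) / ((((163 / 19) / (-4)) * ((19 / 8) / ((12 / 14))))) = 2112 / 55909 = 0.04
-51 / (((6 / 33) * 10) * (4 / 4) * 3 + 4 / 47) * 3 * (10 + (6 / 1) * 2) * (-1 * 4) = 870111 / 358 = 2430.48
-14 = -14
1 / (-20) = -1 / 20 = -0.05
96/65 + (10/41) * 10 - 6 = -5554/2665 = -2.08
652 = 652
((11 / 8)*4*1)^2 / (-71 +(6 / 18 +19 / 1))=-0.59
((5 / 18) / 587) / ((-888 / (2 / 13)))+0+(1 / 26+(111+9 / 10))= 34133927879 / 304934760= 111.94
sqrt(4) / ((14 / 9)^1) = 9 / 7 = 1.29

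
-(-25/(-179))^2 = -625/32041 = -0.02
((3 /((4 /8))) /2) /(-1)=-3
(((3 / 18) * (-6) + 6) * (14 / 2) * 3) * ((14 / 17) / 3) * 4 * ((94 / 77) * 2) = 52640 / 187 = 281.50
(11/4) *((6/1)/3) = 11/2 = 5.50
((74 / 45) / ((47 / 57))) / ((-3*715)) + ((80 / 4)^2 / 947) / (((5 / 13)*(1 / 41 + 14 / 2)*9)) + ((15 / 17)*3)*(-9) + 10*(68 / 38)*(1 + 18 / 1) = 138560661945383 / 438215584950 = 316.19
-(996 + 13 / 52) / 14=-3985 / 56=-71.16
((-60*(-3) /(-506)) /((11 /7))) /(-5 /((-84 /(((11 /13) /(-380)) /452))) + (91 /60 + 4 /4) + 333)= -118164009600 /175134607831271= -0.00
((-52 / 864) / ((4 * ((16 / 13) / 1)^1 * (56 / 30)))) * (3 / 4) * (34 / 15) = -2873 / 258048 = -0.01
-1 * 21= -21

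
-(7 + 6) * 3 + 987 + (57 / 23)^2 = 504741 / 529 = 954.14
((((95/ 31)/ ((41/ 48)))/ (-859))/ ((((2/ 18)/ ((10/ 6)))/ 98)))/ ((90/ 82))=-148960/ 26629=-5.59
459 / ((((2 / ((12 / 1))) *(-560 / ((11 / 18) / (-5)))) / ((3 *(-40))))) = -5049 / 70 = -72.13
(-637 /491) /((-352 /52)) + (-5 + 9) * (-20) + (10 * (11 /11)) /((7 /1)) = -23706433 /302456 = -78.38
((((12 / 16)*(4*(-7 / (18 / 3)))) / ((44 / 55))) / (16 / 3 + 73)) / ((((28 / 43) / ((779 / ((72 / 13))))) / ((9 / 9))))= -435461 / 36096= -12.06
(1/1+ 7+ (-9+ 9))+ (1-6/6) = 8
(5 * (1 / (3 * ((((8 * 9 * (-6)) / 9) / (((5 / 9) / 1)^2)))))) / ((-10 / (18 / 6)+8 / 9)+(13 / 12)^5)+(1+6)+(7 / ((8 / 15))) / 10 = 94676237 / 11374224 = 8.32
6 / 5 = 1.20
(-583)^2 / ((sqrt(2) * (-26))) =-339889 * sqrt(2) / 52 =-9243.76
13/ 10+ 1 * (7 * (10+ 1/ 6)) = 1087/ 15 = 72.47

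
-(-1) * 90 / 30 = 3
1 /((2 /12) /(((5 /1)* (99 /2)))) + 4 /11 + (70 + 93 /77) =10896 /7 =1556.57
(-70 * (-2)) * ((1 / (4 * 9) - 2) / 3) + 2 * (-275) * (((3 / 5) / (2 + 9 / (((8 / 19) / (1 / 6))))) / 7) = -1690715 / 16821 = -100.51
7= 7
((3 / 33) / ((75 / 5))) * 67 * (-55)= -67 / 3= -22.33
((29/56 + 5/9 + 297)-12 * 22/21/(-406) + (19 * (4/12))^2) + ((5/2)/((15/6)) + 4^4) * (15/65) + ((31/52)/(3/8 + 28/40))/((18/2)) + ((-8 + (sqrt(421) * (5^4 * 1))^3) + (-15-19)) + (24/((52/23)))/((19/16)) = 30470167447/83588904 + 102783203125 * sqrt(421) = 2108935006852.71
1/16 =0.06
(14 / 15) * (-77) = -1078 / 15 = -71.87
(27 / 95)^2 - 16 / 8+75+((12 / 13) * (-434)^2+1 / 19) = 173940.21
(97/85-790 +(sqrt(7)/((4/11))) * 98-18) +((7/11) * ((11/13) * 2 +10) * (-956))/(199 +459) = -467122103/571285 +539 * sqrt(7)/2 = -104.64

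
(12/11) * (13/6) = 26/11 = 2.36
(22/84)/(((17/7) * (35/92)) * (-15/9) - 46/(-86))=-0.26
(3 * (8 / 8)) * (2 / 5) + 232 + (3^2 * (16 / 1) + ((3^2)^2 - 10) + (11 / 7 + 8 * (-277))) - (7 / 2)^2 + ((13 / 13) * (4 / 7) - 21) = -251847 / 140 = -1798.91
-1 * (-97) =97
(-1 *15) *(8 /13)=-120 /13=-9.23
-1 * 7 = -7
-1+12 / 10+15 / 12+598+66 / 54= 108121 / 180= 600.67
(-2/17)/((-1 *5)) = 2/85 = 0.02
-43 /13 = -3.31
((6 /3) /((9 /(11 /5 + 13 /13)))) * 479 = 15328 /45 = 340.62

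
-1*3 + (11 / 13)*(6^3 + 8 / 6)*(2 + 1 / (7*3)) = 305939 / 819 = 373.55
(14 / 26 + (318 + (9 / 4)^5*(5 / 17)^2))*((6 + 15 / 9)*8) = 28627223723 / 1442688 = 19842.98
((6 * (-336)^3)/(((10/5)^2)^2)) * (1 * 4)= -56899584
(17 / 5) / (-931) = -17 / 4655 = -0.00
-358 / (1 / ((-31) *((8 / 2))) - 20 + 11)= 39.74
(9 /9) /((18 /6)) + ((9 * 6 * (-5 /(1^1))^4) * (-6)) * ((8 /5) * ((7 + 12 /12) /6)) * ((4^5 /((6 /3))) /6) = -110591999 /3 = -36863999.67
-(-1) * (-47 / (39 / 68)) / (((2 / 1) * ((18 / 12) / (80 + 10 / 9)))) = -2333080 / 1053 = -2215.65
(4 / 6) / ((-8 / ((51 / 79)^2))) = -867 / 24964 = -0.03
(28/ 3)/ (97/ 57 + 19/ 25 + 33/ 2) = 26600/ 54041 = 0.49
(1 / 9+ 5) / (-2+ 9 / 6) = -92 / 9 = -10.22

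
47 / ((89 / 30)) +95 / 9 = 21145 / 801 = 26.40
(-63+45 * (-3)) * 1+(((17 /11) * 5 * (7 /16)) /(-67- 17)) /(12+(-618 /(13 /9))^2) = -198.00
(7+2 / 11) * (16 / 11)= 1264 / 121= 10.45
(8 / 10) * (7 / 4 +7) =7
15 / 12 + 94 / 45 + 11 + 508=94021 / 180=522.34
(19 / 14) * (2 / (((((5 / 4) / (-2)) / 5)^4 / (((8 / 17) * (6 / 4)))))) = 933888 / 119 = 7847.80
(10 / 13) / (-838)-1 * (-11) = 59912 / 5447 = 11.00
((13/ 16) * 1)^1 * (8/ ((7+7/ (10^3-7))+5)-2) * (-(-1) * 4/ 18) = -103363/ 429228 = -0.24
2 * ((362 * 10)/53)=7240/53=136.60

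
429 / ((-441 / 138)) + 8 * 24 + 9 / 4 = 11761 / 196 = 60.01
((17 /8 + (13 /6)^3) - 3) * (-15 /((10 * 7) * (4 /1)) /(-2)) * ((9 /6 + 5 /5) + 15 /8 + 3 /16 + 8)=16817 /5376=3.13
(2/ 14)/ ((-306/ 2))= -1/ 1071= -0.00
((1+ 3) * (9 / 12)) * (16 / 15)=16 / 5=3.20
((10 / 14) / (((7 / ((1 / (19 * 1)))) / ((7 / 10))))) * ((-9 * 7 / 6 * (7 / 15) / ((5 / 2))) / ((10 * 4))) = -7 / 38000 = -0.00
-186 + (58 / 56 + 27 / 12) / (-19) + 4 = -182.17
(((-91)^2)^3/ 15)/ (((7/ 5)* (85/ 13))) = 1054614325219/ 255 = 4135742451.84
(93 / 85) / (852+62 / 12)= 558 / 437155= 0.00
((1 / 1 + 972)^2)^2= 896295799441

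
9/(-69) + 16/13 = 329/299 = 1.10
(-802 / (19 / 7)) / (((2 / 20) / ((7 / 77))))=-56140 / 209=-268.61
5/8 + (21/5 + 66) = 70.82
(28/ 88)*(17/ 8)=119/ 176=0.68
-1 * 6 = -6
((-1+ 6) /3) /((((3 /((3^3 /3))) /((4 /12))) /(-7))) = -35 /3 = -11.67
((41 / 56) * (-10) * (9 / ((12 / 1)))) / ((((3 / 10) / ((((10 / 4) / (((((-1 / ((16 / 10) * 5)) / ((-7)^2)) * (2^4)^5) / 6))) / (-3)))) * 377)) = -35875 / 395313152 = -0.00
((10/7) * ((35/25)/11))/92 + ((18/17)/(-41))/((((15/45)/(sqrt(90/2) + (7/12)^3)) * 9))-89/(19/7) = -31639549393/964937952-18 * sqrt(5)/697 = -32.85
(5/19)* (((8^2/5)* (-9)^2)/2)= 2592/19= 136.42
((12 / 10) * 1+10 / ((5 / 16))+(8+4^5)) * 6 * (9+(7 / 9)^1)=937376 / 15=62491.73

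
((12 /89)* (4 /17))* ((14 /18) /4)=28 /4539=0.01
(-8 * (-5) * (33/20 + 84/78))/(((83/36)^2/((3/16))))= 344574/89557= 3.85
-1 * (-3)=3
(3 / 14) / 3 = 1 / 14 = 0.07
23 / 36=0.64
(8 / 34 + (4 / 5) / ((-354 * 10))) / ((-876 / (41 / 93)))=-0.00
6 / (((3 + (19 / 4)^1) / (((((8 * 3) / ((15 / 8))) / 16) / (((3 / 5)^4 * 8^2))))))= 125 / 1674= 0.07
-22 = -22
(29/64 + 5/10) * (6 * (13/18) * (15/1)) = 3965/64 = 61.95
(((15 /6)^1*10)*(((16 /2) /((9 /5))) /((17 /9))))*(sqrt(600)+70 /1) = 10000*sqrt(6) /17+70000 /17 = 5558.52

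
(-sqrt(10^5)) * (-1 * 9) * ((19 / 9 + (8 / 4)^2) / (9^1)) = 5500 * sqrt(10) / 9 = 1932.50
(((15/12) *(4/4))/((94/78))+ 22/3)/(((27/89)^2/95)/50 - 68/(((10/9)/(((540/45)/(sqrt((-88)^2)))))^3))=-472841595924500/7099471048077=-66.60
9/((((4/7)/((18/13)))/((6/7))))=243/13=18.69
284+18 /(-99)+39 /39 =3133 /11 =284.82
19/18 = 1.06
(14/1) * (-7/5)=-19.60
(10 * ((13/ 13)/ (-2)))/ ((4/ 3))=-15/ 4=-3.75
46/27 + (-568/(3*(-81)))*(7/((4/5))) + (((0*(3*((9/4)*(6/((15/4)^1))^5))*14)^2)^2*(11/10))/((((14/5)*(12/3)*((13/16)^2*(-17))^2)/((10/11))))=5384/243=22.16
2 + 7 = 9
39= 39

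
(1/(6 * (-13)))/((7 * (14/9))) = -3/2548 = -0.00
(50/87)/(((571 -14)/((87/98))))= 25/27293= 0.00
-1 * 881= -881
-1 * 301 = -301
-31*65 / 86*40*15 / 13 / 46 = -23250 / 989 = -23.51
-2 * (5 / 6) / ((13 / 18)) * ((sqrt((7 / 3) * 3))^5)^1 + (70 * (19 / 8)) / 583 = -298.89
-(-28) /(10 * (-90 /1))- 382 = -85957 /225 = -382.03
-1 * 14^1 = -14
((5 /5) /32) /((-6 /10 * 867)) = -5 /83232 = -0.00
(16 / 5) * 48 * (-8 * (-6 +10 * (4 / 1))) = -208896 / 5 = -41779.20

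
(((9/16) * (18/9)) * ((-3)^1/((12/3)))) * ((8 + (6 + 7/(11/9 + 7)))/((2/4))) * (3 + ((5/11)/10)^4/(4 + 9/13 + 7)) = -3169692085077/42158583808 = -75.18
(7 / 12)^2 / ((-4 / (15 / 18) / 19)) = -1.35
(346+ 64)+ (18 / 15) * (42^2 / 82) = 89342 / 205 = 435.81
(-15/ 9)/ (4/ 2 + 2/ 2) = -5/ 9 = -0.56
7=7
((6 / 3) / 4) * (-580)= -290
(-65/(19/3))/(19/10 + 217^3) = -1950/1941479831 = -0.00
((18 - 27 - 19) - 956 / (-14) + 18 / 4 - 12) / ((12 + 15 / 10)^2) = 34 / 189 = 0.18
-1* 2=-2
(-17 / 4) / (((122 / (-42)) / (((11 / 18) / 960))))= 1309 / 1405440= 0.00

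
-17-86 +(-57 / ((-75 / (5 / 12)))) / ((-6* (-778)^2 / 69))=-7481310677 / 72634080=-103.00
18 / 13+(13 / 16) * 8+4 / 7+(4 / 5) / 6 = 23449 / 2730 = 8.59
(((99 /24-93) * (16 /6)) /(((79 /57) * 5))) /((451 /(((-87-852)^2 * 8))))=-1206194328 /2255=-534897.71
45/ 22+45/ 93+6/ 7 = 16167/ 4774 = 3.39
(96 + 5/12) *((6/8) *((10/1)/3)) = 5785/24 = 241.04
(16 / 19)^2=256 / 361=0.71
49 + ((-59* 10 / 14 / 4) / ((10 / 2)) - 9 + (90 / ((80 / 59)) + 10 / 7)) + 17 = 122.70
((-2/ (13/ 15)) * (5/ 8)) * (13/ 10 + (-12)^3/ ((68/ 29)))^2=-46919260443/ 60112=-780530.68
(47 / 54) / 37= 47 / 1998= 0.02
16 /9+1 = 25 /9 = 2.78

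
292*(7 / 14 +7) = 2190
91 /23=3.96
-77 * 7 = -539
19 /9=2.11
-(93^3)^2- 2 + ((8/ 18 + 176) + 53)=-5822911648994/ 9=-646990183221.56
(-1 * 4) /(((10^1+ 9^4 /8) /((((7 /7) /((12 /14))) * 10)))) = -1120 /19923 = -0.06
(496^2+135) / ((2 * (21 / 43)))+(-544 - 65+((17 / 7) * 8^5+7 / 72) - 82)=23824819 / 72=330900.26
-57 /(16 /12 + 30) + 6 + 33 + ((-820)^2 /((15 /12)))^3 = 14631233082294275495 /94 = 155651415769088037.18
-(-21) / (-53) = -21 / 53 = -0.40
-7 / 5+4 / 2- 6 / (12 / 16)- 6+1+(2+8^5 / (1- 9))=-20532 / 5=-4106.40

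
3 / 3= 1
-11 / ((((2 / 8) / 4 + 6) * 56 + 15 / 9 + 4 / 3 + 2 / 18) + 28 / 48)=-396 / 12355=-0.03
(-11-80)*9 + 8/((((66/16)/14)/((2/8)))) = -26803/33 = -812.21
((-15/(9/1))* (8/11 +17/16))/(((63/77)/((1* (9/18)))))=-175/96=-1.82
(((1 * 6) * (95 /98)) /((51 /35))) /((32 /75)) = 35625 /3808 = 9.36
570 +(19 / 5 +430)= 5019 / 5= 1003.80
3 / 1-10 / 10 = 2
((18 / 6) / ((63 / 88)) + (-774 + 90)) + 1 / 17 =-679.75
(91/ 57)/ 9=91/ 513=0.18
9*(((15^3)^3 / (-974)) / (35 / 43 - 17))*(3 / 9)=1653064453125 / 225968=7315480.30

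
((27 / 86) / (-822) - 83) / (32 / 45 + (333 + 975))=-88011945 / 1387731088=-0.06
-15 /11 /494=-15 /5434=-0.00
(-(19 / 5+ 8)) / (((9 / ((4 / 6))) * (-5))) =118 / 675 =0.17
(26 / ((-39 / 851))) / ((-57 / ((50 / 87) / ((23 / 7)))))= 25900 / 14877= 1.74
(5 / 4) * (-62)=-155 / 2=-77.50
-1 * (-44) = 44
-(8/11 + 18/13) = -302/143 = -2.11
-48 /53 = -0.91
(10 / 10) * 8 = 8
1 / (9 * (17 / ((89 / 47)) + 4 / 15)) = 445 / 37023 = 0.01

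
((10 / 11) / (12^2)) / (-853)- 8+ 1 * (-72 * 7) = -345894917 / 675576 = -512.00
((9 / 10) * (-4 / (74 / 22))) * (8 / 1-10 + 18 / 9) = 0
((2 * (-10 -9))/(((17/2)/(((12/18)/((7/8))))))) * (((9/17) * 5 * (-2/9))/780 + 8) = -6449056/236691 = -27.25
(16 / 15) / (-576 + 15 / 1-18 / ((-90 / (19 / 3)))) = -0.00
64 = 64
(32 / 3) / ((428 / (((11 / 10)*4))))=176 / 1605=0.11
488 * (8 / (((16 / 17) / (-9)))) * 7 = -261324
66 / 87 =22 / 29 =0.76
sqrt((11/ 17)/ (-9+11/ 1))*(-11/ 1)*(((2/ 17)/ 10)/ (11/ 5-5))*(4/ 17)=0.01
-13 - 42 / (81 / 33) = -271 / 9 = -30.11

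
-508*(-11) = 5588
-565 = -565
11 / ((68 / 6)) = 33 / 34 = 0.97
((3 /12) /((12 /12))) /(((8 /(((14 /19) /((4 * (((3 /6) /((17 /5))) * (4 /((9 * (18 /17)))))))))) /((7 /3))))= 1323 /6080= 0.22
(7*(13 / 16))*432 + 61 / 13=32002 / 13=2461.69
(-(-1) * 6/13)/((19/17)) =102/247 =0.41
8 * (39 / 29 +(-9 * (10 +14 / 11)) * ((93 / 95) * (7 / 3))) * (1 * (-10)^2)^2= -111715728000 / 6061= -18431897.05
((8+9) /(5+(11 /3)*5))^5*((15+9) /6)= 345025251 /420175000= 0.82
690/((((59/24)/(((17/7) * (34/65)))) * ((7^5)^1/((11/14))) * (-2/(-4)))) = 21057696/631657481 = 0.03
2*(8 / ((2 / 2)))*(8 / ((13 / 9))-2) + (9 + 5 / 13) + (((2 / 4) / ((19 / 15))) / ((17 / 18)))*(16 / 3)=22038 / 323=68.23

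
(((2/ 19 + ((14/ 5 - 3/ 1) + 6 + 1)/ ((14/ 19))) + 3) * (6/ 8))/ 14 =12303/ 18620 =0.66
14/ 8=7/ 4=1.75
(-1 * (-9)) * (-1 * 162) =-1458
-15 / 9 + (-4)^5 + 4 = -3065 / 3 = -1021.67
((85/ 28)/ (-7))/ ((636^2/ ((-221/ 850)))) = 221/ 792812160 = 0.00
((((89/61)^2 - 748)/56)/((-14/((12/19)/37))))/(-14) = -438219/377785688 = -0.00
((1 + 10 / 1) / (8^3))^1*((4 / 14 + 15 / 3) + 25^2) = 12133 / 896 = 13.54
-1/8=-0.12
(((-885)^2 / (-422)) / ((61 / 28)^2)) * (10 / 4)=-767560500 / 785131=-977.62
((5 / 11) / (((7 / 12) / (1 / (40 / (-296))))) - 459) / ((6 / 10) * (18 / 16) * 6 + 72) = -6.11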